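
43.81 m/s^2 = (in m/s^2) 43.81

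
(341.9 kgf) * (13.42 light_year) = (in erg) 4.257e+27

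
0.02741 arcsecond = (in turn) 2.115e-08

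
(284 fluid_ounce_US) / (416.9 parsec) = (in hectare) 6.529e-26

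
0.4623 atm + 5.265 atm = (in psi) 84.17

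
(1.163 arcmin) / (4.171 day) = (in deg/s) 5.379e-08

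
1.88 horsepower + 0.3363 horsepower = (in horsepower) 2.216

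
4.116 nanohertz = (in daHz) 4.116e-10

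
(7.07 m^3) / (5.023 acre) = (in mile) 2.161e-07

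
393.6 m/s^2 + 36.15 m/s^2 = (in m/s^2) 429.8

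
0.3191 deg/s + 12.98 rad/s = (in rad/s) 12.99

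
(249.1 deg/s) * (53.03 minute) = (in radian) 1.383e+04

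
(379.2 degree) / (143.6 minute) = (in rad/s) 0.0007681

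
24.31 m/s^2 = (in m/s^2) 24.31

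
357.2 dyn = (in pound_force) 0.000803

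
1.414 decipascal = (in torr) 0.001061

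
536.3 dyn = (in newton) 0.005363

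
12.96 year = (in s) 4.087e+08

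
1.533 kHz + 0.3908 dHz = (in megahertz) 0.001533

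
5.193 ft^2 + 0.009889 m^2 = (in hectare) 4.923e-05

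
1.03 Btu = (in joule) 1087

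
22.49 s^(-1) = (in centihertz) 2249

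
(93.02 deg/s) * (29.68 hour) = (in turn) 2.761e+04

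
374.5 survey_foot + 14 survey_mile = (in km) 22.65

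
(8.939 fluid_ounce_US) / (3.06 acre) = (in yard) 2.335e-08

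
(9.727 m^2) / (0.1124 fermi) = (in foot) 2.839e+17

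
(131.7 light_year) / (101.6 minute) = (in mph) 4.572e+14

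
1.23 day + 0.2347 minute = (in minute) 1771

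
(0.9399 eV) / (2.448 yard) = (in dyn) 6.727e-15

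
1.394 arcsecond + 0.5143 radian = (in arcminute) 1768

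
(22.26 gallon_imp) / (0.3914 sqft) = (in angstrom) 2.783e+10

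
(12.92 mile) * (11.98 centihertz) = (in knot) 4842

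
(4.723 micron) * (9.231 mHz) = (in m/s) 4.36e-08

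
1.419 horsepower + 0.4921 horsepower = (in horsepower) 1.911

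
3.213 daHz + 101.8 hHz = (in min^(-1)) 6.127e+05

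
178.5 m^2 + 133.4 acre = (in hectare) 54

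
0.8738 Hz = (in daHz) 0.08738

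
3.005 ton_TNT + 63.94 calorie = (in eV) 7.847e+28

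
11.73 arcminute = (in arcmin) 11.73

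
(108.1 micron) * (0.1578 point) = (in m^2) 6.018e-09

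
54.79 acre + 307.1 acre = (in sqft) 1.576e+07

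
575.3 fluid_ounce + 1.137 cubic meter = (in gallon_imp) 253.8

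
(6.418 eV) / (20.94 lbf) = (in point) 3.129e-17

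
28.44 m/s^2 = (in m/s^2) 28.44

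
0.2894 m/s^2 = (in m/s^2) 0.2894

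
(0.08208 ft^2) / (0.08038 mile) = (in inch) 0.002321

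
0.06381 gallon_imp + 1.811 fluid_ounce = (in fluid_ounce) 11.62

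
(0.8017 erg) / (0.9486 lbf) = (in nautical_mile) 1.026e-11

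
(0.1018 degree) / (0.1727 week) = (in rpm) 1.624e-07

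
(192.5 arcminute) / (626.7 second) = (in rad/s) 8.935e-05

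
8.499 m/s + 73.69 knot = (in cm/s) 4641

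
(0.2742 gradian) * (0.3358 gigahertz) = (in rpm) 1.381e+07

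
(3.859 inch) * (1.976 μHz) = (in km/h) 6.973e-07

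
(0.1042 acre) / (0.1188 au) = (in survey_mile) 1.474e-11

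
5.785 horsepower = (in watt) 4314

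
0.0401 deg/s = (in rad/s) 0.0006999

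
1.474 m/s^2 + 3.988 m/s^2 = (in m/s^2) 5.462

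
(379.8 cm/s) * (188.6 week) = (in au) 0.002896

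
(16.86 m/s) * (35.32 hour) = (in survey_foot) 7.033e+06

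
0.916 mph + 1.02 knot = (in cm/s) 93.42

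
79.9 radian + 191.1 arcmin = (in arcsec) 1.649e+07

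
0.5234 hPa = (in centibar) 0.05234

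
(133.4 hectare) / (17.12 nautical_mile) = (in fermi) 4.207e+16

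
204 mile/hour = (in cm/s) 9120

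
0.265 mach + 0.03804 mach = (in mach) 0.303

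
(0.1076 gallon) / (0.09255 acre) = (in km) 1.088e-09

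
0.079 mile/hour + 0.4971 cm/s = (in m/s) 0.04029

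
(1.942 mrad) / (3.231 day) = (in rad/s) 6.957e-09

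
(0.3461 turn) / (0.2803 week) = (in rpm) 0.0001225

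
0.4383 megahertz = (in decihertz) 4.383e+06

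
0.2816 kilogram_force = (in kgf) 0.2816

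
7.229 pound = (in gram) 3279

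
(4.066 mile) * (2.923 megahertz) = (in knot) 3.718e+10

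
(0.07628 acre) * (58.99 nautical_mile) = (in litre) 3.372e+10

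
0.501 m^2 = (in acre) 0.0001238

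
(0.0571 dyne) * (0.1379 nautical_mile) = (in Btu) 1.382e-07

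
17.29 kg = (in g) 1.729e+04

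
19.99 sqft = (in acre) 0.0004589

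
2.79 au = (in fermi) 4.174e+26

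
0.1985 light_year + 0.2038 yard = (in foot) 6.161e+15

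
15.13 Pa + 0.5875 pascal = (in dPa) 157.2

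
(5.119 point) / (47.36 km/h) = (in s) 0.0001373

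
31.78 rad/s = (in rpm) 303.5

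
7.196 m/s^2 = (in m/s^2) 7.196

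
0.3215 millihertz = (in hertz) 0.0003215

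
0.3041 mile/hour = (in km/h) 0.4894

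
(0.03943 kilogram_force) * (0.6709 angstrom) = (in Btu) 2.459e-14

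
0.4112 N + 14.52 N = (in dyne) 1.493e+06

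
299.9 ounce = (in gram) 8502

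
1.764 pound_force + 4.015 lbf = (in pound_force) 5.779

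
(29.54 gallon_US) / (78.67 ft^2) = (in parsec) 4.958e-19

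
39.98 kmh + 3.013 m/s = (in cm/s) 1412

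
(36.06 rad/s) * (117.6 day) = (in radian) 3.664e+08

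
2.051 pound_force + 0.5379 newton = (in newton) 9.661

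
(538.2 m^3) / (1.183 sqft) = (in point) 1.388e+07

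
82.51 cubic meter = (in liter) 8.251e+04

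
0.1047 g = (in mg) 104.7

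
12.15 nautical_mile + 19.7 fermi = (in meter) 2.25e+04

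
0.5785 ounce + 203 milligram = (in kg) 0.0166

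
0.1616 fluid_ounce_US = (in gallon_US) 0.001262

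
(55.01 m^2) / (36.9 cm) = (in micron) 1.491e+08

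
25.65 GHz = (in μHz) 2.565e+16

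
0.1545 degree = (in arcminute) 9.27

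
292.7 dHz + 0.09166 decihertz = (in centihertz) 2928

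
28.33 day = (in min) 4.08e+04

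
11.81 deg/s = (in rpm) 1.968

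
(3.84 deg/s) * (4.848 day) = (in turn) 4468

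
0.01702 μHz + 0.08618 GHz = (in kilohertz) 8.618e+04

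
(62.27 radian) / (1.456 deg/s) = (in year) 7.77e-05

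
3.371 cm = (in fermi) 3.371e+13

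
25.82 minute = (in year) 4.912e-05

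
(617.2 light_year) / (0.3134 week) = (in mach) 9.047e+10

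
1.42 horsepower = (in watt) 1059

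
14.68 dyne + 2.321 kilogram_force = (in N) 22.76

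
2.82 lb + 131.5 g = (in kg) 1.411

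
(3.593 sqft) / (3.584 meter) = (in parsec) 3.018e-18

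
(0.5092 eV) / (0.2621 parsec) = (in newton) 1.009e-35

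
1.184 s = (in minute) 0.01973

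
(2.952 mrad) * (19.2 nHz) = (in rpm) 5.412e-10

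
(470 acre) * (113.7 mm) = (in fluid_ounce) 7.313e+09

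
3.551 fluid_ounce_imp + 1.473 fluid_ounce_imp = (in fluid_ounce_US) 4.827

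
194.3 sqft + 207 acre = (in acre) 207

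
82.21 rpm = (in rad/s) 8.609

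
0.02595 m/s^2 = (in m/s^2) 0.02595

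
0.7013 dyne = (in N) 7.013e-06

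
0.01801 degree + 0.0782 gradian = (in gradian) 0.09821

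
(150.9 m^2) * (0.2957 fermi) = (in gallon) 1.179e-11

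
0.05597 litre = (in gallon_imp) 0.01231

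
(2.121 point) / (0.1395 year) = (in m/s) 1.701e-10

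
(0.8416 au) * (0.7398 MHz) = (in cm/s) 9.314e+18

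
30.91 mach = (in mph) 2.354e+04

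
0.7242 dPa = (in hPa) 0.0007242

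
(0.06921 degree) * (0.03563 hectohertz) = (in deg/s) 0.2466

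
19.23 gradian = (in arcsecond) 6.231e+04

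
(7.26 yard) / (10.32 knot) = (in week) 2.067e-06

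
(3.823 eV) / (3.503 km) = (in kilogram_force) 1.783e-23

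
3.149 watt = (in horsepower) 0.004223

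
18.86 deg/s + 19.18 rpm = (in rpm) 22.32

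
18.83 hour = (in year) 0.00215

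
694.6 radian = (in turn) 110.5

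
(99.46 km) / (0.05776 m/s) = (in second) 1.722e+06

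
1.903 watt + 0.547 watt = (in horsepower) 0.003286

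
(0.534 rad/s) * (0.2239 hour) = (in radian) 430.4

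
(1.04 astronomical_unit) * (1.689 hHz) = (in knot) 5.108e+13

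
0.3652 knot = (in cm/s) 18.79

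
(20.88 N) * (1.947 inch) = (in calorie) 0.2468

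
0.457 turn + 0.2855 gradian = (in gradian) 183.1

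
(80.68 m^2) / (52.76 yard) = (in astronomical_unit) 1.118e-11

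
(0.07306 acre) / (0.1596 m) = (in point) 5.251e+06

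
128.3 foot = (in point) 1.109e+05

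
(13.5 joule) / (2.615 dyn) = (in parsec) 1.673e-11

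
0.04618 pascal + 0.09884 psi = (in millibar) 6.815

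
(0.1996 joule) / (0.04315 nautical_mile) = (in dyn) 249.8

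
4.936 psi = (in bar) 0.3403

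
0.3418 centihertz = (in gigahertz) 3.418e-12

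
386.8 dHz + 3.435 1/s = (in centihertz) 4212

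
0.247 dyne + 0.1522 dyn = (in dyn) 0.3992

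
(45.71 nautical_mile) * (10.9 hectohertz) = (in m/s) 9.227e+07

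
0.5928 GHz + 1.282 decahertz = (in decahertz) 5.928e+07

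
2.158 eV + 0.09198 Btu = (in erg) 9.704e+08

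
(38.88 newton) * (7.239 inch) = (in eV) 4.462e+19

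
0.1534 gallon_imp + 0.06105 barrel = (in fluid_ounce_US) 351.8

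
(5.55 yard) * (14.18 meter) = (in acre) 0.01778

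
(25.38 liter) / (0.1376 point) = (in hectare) 0.05228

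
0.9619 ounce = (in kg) 0.02727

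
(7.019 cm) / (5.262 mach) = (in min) 6.529e-07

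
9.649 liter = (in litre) 9.649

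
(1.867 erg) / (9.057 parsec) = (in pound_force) 1.502e-25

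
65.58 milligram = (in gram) 0.06558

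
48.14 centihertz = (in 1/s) 0.4814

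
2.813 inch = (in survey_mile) 4.44e-05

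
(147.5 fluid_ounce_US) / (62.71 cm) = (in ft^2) 0.07487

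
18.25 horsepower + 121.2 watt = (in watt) 1.373e+04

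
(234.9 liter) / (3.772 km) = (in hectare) 6.227e-09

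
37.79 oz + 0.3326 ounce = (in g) 1081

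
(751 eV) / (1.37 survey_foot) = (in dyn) 2.881e-11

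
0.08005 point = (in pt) 0.08005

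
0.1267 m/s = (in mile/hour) 0.2834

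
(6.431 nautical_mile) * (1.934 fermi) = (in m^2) 2.303e-11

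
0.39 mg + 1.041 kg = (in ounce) 36.72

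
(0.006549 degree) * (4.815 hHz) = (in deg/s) 3.153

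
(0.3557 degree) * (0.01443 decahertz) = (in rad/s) 0.0008958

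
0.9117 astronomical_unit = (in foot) 4.475e+11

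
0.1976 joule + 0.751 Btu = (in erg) 7.925e+09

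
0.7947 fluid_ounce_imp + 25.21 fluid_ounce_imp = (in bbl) 0.004647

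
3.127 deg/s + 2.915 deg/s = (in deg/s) 6.042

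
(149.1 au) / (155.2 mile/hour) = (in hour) 8.93e+07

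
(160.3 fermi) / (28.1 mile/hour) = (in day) 1.477e-19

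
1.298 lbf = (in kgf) 0.5888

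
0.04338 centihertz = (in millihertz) 0.4338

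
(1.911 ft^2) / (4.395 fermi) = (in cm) 4.04e+15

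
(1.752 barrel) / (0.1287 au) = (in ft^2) 1.557e-10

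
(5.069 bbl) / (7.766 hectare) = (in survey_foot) 3.405e-05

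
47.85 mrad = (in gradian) 3.046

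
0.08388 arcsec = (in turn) 6.472e-08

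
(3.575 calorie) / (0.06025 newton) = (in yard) 271.5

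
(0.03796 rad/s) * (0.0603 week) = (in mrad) 1.384e+06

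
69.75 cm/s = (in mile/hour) 1.56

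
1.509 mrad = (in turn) 0.0002402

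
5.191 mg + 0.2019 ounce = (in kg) 0.005729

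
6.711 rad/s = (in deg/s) 384.5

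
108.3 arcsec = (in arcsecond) 108.3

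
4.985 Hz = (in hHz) 0.04985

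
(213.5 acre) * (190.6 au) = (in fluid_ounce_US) 8.33e+23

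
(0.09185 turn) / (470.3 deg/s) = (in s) 0.07031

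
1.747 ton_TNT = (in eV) 4.562e+28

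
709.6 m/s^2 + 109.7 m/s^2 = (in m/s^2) 819.3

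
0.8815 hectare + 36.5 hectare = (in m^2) 3.738e+05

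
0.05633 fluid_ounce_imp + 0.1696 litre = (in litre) 0.1712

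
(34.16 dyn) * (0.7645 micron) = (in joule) 2.612e-10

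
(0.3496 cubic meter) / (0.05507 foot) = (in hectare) 0.002083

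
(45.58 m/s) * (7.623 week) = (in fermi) 2.101e+23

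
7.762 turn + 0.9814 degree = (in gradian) 3106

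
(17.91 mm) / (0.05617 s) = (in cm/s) 31.89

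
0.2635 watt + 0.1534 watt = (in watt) 0.4169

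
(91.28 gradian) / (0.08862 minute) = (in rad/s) 0.2697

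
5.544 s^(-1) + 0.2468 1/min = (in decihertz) 55.48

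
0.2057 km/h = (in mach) 0.0001678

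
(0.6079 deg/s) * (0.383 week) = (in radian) 2458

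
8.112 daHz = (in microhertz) 8.112e+07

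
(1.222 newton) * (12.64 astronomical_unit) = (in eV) 1.442e+31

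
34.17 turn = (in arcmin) 7.381e+05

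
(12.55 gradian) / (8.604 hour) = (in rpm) 6.078e-05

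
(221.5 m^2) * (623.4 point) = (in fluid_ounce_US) 1.647e+06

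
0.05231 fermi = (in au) 3.497e-28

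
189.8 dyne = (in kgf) 0.0001935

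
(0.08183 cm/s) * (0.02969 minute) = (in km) 1.458e-06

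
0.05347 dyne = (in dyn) 0.05347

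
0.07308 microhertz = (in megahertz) 7.308e-14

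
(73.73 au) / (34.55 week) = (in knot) 1.026e+06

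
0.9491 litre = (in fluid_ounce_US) 32.09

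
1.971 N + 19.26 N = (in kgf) 2.165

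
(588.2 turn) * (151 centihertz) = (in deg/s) 3.197e+05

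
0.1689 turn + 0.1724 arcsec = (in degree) 60.8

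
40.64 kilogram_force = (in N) 398.5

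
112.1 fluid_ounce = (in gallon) 0.8758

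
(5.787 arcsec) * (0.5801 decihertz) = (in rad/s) 1.628e-06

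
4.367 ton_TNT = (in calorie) 4.367e+09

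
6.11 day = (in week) 0.8729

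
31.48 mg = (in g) 0.03148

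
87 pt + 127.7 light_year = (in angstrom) 1.208e+28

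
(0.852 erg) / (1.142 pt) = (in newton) 0.0002115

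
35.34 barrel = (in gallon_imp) 1236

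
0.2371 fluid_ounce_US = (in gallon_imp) 0.001542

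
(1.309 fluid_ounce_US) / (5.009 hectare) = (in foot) 2.536e-09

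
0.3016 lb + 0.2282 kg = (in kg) 0.365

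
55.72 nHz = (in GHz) 5.572e-17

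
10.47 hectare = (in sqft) 1.127e+06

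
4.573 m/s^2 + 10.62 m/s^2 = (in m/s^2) 15.19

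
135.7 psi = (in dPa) 9.356e+06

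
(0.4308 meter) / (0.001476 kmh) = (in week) 0.001737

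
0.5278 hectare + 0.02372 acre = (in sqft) 5.785e+04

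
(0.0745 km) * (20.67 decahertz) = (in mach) 45.23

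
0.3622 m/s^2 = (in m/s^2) 0.3622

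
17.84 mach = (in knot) 1.181e+04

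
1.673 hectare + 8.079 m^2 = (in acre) 4.136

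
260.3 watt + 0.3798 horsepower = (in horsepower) 0.7289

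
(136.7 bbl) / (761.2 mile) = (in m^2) 1.774e-05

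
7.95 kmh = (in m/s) 2.208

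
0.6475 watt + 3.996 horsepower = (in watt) 2980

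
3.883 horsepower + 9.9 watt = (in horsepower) 3.896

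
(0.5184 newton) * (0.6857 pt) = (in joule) 0.0001254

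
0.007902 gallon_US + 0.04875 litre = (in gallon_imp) 0.0173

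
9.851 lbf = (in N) 43.82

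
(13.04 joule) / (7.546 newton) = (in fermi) 1.728e+15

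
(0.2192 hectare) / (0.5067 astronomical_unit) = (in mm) 2.892e-05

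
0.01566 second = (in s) 0.01566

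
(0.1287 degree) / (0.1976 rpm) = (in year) 3.442e-09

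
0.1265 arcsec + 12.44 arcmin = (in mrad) 3.619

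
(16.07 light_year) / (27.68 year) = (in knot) 3.386e+08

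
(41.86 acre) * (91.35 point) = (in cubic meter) 5459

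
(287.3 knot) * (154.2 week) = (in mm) 1.378e+13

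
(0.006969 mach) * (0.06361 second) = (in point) 427.9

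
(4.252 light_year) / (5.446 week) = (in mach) 3.587e+07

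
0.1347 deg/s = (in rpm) 0.02245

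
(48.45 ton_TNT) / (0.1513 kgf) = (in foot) 4.482e+11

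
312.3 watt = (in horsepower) 0.4188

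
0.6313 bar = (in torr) 473.5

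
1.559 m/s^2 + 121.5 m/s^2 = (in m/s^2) 123.1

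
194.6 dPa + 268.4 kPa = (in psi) 38.93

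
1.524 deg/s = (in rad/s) 0.0266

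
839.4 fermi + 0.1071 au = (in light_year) 1.694e-06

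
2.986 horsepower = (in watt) 2227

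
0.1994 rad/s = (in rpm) 1.904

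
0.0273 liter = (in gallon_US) 0.007212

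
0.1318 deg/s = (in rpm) 0.02197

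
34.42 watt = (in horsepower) 0.04616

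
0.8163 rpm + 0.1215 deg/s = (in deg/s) 5.019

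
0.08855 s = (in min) 0.001476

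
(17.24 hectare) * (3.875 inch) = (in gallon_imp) 3.733e+06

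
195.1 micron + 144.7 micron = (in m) 0.0003398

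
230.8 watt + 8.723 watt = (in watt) 239.5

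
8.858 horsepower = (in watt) 6605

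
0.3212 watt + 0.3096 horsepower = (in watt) 231.2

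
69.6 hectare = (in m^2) 6.96e+05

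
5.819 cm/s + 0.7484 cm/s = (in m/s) 0.06567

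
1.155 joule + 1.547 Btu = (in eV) 1.019e+22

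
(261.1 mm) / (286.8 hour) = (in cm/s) 2.529e-05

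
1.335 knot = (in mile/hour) 1.536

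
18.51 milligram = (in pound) 4.081e-05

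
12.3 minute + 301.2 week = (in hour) 5.06e+04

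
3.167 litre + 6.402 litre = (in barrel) 0.06019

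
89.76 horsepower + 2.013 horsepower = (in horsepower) 91.77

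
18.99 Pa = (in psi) 0.002754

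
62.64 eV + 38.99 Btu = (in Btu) 38.99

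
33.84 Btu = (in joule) 3.57e+04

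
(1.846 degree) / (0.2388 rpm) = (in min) 0.02147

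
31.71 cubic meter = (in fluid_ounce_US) 1.072e+06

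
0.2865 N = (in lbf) 0.06441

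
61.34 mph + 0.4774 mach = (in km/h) 683.9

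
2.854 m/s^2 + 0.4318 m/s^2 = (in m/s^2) 3.286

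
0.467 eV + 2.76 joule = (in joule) 2.76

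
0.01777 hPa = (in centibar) 0.001777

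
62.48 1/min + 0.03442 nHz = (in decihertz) 10.41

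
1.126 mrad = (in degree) 0.06452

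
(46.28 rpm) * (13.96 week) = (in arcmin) 1.407e+11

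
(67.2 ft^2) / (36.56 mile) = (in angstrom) 1.061e+06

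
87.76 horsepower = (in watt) 6.544e+04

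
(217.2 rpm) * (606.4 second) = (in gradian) 8.781e+05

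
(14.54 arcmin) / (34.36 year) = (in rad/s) 3.903e-12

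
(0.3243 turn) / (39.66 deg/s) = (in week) 4.867e-06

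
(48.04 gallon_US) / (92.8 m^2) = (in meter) 0.00196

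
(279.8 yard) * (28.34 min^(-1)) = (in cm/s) 1.208e+04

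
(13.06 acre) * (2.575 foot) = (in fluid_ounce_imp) 1.46e+09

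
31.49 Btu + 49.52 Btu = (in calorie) 2.043e+04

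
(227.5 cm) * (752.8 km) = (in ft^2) 1.843e+07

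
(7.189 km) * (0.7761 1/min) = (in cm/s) 9299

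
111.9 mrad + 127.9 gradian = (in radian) 2.121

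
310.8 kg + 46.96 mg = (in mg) 3.108e+08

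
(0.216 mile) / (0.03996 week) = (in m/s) 0.01438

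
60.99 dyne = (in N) 0.0006099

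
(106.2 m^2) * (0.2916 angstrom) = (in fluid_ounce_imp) 0.000109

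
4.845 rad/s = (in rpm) 46.27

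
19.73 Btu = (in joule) 2.082e+04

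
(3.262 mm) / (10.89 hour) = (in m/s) 8.321e-08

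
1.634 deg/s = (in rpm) 0.2723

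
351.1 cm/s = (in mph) 7.854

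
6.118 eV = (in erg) 9.802e-12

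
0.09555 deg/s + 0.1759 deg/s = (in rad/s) 0.004738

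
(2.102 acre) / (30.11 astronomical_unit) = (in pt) 5.353e-06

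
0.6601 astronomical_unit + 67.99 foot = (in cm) 9.875e+12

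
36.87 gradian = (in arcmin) 1991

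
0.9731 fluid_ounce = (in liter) 0.02878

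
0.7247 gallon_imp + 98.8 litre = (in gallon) 26.97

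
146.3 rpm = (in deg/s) 877.8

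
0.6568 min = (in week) 6.516e-05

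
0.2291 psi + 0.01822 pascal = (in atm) 0.01559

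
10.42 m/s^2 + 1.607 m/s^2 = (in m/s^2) 12.03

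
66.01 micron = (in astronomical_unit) 4.412e-16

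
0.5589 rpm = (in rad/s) 0.05853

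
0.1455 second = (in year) 4.614e-09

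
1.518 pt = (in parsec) 1.735e-20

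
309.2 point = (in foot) 0.3579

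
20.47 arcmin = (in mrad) 5.954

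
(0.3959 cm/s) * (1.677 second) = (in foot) 0.02178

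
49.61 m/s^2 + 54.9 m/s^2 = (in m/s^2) 104.5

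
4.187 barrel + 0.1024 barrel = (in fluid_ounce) 2.306e+04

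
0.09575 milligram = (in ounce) 3.377e-06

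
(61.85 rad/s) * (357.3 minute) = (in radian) 1.326e+06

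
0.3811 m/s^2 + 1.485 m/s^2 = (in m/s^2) 1.866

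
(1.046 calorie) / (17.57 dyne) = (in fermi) 2.491e+19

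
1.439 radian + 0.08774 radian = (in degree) 87.48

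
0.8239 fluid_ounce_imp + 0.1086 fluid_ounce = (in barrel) 0.0001674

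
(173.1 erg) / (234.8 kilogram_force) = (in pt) 2.131e-05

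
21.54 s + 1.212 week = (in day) 8.484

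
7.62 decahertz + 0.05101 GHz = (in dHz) 5.101e+08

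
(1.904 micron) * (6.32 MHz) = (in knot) 23.39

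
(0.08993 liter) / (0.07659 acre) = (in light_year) 3.067e-23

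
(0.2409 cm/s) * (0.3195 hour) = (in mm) 2771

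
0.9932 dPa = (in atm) 9.802e-07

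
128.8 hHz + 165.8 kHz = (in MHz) 0.1787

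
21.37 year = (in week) 1114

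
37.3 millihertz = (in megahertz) 3.73e-08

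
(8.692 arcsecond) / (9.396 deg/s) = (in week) 4.249e-10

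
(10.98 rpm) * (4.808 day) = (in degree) 2.737e+07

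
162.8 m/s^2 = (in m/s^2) 162.8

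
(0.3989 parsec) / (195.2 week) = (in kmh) 3.753e+08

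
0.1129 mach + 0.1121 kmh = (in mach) 0.113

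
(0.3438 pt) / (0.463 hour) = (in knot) 1.414e-07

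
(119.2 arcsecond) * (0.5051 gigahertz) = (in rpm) 2.787e+06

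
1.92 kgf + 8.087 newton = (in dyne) 2.692e+06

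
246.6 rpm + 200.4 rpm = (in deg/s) 2682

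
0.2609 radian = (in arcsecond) 5.381e+04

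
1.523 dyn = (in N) 1.523e-05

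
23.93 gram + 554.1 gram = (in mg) 5.78e+05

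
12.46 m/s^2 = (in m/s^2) 12.46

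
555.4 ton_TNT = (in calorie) 5.554e+11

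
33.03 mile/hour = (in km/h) 53.16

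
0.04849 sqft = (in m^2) 0.004505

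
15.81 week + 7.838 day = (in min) 1.707e+05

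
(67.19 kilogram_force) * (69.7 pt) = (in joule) 16.2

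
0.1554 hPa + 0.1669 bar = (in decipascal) 1.671e+05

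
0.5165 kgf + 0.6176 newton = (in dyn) 5.683e+05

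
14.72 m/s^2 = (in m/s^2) 14.72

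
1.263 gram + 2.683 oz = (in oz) 2.728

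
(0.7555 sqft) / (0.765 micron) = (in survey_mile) 57.01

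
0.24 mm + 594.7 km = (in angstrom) 5.947e+15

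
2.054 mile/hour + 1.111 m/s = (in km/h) 7.305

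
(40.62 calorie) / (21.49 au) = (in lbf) 1.188e-11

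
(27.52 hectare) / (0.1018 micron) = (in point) 7.663e+15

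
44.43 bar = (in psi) 644.4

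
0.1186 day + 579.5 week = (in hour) 9.736e+04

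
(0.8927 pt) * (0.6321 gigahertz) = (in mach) 584.6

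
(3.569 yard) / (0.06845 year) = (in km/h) 5.443e-06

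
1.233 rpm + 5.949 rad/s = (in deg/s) 348.3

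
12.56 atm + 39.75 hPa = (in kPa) 1277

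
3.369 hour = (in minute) 202.1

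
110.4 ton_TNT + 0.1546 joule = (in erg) 4.619e+18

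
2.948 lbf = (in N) 13.11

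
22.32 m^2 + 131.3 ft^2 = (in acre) 0.00853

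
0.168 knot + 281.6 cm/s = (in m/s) 2.902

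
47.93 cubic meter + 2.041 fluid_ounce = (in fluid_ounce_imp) 1.687e+06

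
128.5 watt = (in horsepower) 0.1723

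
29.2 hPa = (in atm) 0.02882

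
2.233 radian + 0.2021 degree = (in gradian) 142.4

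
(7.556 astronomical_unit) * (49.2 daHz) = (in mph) 1.244e+15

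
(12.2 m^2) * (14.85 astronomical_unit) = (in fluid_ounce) 9.164e+17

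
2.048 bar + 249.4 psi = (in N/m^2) 1.924e+06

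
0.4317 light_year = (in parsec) 0.1324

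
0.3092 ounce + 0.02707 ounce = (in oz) 0.3363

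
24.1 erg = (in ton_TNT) 5.76e-16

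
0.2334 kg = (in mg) 2.334e+05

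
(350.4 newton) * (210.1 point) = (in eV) 1.621e+20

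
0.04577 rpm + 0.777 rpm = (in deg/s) 4.937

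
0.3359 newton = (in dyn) 3.359e+04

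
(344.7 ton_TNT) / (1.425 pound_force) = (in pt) 6.45e+14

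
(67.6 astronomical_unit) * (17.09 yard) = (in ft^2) 1.701e+15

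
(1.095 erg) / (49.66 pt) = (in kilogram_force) 6.374e-07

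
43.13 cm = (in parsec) 1.398e-17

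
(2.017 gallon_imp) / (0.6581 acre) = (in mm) 0.003443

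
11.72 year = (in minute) 6.16e+06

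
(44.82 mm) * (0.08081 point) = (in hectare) 1.278e-10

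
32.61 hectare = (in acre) 80.58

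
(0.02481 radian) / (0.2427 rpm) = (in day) 1.13e-05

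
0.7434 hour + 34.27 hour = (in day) 1.459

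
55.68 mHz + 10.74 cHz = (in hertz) 0.1631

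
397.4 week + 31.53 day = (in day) 2813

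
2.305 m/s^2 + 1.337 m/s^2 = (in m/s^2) 3.642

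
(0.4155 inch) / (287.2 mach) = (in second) 1.079e-07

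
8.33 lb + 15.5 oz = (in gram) 4218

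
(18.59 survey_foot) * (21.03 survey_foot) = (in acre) 0.008975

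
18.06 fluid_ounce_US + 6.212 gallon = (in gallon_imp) 5.29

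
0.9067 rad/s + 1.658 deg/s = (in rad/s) 0.9356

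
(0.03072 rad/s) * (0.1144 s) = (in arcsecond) 724.9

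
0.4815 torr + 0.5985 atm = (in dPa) 6.071e+05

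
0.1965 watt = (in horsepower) 0.0002635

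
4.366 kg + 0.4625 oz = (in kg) 4.379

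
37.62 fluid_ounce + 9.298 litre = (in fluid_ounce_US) 352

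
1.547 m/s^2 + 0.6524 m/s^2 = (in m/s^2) 2.199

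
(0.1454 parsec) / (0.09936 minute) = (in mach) 2.21e+12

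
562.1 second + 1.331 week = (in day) 9.324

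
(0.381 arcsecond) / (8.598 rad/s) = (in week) 3.552e-13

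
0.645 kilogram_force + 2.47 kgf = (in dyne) 3.055e+06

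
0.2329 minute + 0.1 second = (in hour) 0.003909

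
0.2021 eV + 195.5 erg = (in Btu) 1.853e-08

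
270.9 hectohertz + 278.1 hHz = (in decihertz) 5.49e+05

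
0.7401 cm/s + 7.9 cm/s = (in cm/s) 8.64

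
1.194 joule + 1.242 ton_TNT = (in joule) 5.197e+09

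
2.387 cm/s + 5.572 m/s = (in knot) 10.88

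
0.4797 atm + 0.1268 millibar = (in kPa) 48.62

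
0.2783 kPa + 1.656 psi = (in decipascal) 1.17e+05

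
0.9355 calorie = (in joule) 3.914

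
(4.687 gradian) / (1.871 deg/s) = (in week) 3.728e-06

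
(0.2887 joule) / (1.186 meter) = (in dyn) 2.434e+04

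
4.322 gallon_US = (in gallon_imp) 3.599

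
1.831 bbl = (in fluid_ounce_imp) 1.025e+04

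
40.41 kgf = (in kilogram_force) 40.41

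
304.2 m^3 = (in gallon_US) 8.036e+04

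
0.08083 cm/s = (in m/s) 0.0008083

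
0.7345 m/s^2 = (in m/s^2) 0.7345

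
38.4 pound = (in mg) 1.742e+07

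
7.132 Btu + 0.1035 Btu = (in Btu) 7.236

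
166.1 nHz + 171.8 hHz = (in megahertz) 0.01718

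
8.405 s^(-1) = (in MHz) 8.405e-06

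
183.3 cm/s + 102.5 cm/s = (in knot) 5.556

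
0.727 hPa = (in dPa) 727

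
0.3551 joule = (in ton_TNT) 8.487e-11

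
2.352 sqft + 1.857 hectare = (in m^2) 1.857e+04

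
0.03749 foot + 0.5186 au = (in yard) 8.484e+10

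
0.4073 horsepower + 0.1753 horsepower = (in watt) 434.4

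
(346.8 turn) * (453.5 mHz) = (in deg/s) 5.662e+04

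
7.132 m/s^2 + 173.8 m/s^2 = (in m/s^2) 180.9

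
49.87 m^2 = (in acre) 0.01232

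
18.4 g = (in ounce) 0.649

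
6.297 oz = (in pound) 0.3936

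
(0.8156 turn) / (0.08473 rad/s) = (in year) 1.918e-06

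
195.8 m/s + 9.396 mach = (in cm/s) 3.395e+05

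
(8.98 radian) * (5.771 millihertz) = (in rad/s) 0.05182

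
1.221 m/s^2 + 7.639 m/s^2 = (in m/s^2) 8.86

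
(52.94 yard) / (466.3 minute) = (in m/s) 0.00173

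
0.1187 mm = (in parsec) 3.847e-21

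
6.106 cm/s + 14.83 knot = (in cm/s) 769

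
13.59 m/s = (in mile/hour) 30.4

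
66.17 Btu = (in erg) 6.981e+11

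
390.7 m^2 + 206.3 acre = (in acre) 206.4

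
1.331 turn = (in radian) 8.363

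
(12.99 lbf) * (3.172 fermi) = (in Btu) 1.737e-16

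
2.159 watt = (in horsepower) 0.002895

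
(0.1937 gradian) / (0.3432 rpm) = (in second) 0.08466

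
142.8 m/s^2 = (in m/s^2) 142.8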